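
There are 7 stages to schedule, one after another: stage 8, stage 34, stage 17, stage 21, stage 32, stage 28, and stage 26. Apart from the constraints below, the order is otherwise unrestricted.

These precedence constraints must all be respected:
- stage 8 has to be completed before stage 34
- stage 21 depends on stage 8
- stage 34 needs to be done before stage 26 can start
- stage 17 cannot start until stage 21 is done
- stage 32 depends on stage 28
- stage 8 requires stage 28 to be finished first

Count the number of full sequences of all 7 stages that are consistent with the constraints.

36

Only stage 28 has no prerequisites, so it must go first.
Systematically extending each partial ordering one stage at a time and counting, there are 36 complete orderings.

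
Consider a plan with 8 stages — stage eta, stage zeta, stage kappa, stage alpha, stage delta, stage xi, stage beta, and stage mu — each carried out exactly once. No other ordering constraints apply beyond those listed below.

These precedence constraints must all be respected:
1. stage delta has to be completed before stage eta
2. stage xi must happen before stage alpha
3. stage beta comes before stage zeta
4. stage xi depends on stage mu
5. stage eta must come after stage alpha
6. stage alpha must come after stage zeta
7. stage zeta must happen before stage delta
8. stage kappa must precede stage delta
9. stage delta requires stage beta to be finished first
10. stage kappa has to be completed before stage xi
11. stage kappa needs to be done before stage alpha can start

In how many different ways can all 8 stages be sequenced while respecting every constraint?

55

The stages with no prerequisites are stage kappa, stage beta, stage mu; any of them can be placed first.
Enumerating by repeatedly choosing an available stage (one whose prerequisites are all placed) gives 55 distinct complete orderings.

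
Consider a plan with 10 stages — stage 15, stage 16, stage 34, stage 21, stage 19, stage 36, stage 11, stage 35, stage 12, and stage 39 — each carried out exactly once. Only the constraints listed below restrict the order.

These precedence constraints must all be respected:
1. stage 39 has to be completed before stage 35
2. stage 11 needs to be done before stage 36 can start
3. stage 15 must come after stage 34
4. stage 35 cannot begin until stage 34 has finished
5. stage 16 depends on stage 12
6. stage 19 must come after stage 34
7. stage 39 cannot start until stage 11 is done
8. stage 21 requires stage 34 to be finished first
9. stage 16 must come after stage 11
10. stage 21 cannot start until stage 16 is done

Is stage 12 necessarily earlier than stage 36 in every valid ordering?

Stage 12 and stage 36 are not related by any chain of constraints.
So stage 12 can come before stage 36 or after — it is not forced.

No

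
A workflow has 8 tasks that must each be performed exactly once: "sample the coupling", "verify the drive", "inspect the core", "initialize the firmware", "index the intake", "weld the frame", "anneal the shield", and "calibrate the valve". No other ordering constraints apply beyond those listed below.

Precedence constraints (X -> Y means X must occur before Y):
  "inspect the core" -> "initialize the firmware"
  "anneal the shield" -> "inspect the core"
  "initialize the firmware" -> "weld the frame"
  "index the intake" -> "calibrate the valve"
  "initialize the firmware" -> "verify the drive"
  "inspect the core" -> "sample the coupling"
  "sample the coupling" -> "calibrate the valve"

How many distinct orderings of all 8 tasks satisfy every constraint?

The tasks with no prerequisites are "index the intake", "anneal the shield"; any of them can be placed first.
Counting all ways to extend the partial order to a total order gives 120.

120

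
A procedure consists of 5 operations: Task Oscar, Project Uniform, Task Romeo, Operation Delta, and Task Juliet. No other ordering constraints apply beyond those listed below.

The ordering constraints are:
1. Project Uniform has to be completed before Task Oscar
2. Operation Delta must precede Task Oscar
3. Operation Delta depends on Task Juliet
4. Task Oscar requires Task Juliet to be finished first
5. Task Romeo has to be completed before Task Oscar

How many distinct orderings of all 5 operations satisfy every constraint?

3 operations have no prerequisites (Project Uniform, Task Romeo, Task Juliet), so any of them could come first.
Counting all ways to extend the partial order to a total order gives 12.

12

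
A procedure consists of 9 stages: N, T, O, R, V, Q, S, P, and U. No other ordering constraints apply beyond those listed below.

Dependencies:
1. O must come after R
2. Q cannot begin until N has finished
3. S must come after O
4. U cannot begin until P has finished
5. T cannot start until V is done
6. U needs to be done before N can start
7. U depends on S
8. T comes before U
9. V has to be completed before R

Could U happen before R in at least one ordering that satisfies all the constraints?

No

Following R → O → S → U, R must precede U in every valid ordering.
So no valid ordering can have U before R.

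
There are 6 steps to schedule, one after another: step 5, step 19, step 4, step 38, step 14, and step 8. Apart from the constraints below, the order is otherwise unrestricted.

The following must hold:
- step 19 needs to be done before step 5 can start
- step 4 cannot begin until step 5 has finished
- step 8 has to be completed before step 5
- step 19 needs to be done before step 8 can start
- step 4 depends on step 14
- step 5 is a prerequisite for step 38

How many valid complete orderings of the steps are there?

The steps with no prerequisites are step 19, step 14; any of them can be placed first.
Systematically extending each partial ordering one step at a time and counting, there are 9 complete orderings.

9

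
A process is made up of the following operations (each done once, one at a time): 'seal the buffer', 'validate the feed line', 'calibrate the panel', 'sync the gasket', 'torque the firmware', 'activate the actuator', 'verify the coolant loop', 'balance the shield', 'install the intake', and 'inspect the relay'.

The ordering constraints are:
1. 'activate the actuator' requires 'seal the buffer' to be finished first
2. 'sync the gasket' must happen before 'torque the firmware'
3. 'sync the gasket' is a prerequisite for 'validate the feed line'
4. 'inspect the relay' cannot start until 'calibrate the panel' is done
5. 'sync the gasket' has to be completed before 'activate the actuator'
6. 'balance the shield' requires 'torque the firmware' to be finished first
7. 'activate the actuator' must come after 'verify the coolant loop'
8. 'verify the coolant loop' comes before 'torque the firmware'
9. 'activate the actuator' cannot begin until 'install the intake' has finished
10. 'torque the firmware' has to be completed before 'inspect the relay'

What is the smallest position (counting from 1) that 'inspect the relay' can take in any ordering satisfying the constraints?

5

Working backwards through the constraints from 'inspect the relay', its full set of required predecessors is 'calibrate the panel', 'sync the gasket', 'torque the firmware', 'verify the coolant loop' — 4 of them.
So at minimum 4 operations come before 'inspect the relay', putting 'inspect the relay' no earlier than position 5. That position is achievable by scheduling exactly those predecessors first.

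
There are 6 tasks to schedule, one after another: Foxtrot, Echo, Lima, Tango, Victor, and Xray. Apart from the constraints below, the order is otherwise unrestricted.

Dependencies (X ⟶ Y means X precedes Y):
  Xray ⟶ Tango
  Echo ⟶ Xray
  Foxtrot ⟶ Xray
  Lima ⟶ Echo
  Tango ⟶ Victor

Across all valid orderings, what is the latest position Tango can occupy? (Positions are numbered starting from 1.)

5

Following the constraints forward from Tango, its only required successor is Victor.
With 1 mandatory successor out of 6 tasks total, the latest slot for Tango is 6−1 = 5, and it's reachable by doing all non-successors before Tango.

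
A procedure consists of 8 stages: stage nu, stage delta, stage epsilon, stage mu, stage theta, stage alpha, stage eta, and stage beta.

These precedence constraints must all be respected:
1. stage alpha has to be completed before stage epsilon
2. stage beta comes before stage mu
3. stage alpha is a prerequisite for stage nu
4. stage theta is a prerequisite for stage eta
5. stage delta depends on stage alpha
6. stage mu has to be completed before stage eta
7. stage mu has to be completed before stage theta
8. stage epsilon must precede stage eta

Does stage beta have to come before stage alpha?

No chain of constraints connects stage beta to stage alpha in either direction.
A valid ordering placing stage alpha before stage beta exists, so the answer is no.

No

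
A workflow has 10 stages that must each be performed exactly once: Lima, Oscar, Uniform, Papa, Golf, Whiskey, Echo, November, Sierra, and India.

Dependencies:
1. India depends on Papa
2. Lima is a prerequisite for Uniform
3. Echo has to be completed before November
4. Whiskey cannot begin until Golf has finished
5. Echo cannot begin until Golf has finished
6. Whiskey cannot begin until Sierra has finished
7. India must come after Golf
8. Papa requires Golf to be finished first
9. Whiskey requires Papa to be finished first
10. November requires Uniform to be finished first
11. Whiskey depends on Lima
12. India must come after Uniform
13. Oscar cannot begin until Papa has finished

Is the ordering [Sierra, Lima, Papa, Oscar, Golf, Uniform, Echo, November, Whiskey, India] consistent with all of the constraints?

The sequence places Papa ahead of Golf.
But one of the constraints requires Golf before Papa, so this ordering violates it.

No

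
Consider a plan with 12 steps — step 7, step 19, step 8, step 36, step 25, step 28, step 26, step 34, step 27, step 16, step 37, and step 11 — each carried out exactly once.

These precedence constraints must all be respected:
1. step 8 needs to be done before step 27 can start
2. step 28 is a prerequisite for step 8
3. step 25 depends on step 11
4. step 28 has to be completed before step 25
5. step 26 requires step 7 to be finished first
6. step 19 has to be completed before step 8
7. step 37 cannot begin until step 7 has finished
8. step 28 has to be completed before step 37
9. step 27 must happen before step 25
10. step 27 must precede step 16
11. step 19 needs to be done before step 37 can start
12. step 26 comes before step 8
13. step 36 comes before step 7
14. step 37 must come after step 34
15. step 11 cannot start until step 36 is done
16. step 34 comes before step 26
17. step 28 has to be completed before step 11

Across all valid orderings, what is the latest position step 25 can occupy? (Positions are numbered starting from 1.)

12

Nothing depends on step 25, so it can be the final step, position 12.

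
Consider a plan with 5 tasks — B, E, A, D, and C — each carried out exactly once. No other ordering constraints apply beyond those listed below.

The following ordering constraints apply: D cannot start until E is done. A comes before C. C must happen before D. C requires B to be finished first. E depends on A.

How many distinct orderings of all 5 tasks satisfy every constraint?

The tasks with no prerequisites are B, A; any of them can be placed first.
Systematically extending each partial ordering one task at a time and counting, there are 5 complete orderings.

5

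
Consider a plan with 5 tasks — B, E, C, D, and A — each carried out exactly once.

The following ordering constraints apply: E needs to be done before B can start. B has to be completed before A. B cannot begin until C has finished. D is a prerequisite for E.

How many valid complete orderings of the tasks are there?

3

2 tasks have no prerequisites (C, D), so any of them could come first.
Counting all ways to extend the partial order to a total order gives 3.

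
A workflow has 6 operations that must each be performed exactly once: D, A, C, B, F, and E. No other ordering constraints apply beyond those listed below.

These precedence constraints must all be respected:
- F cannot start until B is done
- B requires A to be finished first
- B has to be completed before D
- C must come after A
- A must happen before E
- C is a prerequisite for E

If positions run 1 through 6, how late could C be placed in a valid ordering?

5

Following the constraints forward from C, its only required successor is E.
So at least 1 operation follows C, putting C no later than position 5. That position is achievable by scheduling everything else first.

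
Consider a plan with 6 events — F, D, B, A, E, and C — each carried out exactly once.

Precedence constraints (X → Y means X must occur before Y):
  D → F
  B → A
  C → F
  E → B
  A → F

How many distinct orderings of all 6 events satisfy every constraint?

20

The events with no prerequisites are D, E, C; any of them can be placed first.
Enumerating by repeatedly choosing an available event (one whose prerequisites are all placed) gives 20 distinct complete orderings.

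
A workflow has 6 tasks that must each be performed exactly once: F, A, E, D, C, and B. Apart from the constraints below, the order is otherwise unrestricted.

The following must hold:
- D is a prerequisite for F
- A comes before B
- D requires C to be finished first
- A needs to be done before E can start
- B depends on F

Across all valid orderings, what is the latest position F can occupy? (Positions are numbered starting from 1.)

Following the constraints forward from F, its only required successor is B.
With 1 mandatory successor out of 6 tasks total, the latest slot for F is 6−1 = 5, and it's reachable by doing all non-successors before F.

5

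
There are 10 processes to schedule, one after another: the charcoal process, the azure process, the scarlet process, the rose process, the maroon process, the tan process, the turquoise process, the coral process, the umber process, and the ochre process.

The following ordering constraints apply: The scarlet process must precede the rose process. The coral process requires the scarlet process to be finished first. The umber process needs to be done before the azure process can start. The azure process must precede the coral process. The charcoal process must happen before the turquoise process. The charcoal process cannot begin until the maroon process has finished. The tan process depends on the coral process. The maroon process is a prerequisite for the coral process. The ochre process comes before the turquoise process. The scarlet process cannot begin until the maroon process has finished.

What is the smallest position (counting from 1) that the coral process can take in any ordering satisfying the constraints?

5

The processes that are forced before the coral process, directly or transitively, are the azure process, the scarlet process, the maroon process, the umber process. That's 4 processes.
With 4 mandatory predecessors, the earliest the coral process can sit is position 4+1 = 5, and placing just those 4 first achieves it.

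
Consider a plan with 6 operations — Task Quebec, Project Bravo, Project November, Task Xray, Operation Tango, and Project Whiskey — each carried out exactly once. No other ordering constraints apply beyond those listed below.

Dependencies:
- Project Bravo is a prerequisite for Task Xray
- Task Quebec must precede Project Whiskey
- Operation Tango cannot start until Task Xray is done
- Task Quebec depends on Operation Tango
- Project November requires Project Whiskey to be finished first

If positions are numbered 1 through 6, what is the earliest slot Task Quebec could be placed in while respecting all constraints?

Working backwards through the constraints from Task Quebec, its full set of required predecessors is Project Bravo, Task Xray, Operation Tango — 3 of them.
With 3 mandatory predecessors, the earliest Task Quebec can sit is position 3+1 = 4, and placing just those 3 first achieves it.

4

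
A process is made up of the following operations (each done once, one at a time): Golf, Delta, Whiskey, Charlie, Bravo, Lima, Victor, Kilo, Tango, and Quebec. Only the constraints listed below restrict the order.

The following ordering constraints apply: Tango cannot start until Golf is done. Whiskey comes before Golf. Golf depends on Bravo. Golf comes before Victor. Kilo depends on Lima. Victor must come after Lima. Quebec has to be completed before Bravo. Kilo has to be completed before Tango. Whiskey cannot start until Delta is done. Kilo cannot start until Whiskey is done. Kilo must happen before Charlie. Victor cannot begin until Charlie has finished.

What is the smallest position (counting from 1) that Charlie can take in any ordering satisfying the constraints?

5

The operations that are forced before Charlie, directly or transitively, are Delta, Whiskey, Lima, Kilo. That's 4 operations.
With 4 mandatory predecessors, the earliest Charlie can sit is position 4+1 = 5, and placing just those 4 first achieves it.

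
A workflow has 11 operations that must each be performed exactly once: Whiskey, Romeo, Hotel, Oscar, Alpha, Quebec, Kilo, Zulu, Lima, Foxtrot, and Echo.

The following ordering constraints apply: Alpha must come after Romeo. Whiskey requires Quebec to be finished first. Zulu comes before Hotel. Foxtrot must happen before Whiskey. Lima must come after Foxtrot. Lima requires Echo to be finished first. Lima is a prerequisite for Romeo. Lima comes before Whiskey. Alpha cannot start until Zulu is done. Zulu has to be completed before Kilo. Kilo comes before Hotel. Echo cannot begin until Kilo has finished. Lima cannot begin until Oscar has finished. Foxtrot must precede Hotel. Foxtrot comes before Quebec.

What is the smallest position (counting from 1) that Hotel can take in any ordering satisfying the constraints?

4

Every operation that must precede Hotel has to come before it. Tracing all chains that end at Hotel, those operations are: Kilo, Zulu, Foxtrot — 3 in total.
So at minimum 3 operations come before Hotel, putting Hotel no earlier than position 4. That position is achievable by scheduling exactly those predecessors first.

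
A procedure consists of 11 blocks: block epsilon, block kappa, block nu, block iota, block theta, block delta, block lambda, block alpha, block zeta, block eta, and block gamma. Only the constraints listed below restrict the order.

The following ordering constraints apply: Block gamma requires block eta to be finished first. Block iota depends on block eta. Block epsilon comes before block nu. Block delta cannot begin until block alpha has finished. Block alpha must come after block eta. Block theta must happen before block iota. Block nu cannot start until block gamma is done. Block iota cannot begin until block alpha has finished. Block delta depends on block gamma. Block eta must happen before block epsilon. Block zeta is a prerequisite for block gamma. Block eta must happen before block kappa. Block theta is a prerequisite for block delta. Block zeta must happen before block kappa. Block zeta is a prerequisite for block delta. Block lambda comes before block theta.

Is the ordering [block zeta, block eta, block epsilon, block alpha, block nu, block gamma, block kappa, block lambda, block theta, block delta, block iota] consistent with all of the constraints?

Here block gamma comes after block nu.
Since block gamma is required before block nu, the ordering is invalid.

No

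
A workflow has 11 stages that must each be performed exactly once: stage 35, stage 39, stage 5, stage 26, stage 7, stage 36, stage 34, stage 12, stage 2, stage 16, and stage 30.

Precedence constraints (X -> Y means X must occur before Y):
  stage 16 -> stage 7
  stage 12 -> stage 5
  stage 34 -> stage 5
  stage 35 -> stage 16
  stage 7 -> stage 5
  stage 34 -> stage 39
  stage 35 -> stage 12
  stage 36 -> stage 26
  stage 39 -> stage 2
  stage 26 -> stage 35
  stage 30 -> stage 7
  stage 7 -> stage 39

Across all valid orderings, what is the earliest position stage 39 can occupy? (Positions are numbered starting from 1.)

Every stage that must precede stage 39 has to come before it. Tracing all chains that end at stage 39, those stages are: stage 35, stage 26, stage 7, stage 36, stage 34, stage 16, stage 30 — 7 in total.
With 7 mandatory predecessors, the earliest stage 39 can sit is position 7+1 = 8, and placing just those 7 first achieves it.

8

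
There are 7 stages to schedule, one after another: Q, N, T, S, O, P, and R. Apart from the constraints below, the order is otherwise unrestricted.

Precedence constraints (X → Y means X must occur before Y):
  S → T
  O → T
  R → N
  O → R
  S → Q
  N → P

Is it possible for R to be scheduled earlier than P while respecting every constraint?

Every valid ordering already has R before P (the constraints require it), so in particular at least one does.

Yes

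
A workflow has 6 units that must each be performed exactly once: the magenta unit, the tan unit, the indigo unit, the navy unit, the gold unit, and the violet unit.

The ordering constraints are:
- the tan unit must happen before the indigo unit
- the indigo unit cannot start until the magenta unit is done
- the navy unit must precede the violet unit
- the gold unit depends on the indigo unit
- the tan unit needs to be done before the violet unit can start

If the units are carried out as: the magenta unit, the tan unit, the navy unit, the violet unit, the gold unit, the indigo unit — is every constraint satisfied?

No

In the proposed order, the gold unit appears before the indigo unit.
Since the indigo unit is required before the gold unit, the ordering is invalid.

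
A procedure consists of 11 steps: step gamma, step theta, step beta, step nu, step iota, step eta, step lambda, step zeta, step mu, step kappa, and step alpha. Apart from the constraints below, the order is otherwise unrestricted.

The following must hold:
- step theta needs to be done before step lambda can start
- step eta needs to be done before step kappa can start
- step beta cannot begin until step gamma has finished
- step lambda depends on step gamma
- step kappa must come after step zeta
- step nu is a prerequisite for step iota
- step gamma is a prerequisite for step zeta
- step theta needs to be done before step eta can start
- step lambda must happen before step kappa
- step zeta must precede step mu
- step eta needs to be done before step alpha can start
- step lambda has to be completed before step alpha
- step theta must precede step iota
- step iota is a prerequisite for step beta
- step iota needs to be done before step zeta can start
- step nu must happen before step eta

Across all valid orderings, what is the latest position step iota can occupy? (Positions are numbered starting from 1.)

The steps that are forced after step iota, directly or by a chain of constraints, are step beta, step zeta, step mu, step kappa. That's 4 steps.
With 4 mandatory successors out of 11 steps total, the latest slot for step iota is 11−4 = 7, and it's reachable by doing all non-successors before step iota.

7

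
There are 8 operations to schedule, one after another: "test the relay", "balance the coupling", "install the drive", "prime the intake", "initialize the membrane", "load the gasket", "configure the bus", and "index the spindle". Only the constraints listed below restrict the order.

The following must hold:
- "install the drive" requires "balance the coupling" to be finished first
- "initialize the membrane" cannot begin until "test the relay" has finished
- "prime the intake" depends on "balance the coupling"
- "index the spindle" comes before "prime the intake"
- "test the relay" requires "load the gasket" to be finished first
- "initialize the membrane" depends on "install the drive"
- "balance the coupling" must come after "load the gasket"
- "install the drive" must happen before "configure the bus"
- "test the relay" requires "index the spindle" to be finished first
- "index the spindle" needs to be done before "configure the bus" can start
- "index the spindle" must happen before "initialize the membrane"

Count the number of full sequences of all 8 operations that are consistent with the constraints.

The operations with no prerequisites are "load the gasket", "index the spindle"; any of them can be placed first.
Enumerating by repeatedly choosing an available operation (one whose prerequisites are all placed) gives 103 distinct complete orderings.

103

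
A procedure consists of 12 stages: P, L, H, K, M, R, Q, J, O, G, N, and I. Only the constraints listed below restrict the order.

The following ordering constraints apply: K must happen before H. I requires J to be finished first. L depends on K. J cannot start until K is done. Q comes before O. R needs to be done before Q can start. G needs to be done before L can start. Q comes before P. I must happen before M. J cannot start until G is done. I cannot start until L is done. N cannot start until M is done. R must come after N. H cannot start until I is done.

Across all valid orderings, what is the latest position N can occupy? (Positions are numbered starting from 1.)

8

The stages that are forced after N, directly or by a chain of constraints, are P, R, Q, O. That's 4 stages.
So at least 4 stages follow N, putting N no later than position 8. That position is achievable by scheduling everything else first.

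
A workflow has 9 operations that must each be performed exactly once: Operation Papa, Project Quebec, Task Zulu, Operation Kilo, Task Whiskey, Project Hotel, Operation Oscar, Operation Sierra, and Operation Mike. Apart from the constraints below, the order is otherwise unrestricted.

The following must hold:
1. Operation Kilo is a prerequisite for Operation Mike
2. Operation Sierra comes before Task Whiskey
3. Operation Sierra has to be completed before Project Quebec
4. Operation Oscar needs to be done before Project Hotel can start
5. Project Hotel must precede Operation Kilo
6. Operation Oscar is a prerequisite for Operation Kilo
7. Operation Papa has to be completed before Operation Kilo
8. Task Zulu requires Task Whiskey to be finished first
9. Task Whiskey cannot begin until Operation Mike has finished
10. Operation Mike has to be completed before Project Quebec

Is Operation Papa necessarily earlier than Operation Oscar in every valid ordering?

No

No chain of constraints connects Operation Papa to Operation Oscar in either direction.
There exist valid orderings with Operation Oscar before Operation Papa, so Operation Papa is not required to come first.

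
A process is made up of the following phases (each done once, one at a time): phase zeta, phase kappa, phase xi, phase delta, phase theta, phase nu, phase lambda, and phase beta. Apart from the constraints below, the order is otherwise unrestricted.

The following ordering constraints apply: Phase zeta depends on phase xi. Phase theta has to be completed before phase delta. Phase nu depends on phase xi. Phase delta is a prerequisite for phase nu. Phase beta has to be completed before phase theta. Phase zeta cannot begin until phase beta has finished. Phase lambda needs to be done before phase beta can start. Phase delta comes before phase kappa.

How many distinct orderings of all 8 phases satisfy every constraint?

The phases with no prerequisites are phase xi, phase lambda; any of them can be placed first.
Enumerating by repeatedly choosing an available phase (one whose prerequisites are all placed) gives 46 distinct complete orderings.

46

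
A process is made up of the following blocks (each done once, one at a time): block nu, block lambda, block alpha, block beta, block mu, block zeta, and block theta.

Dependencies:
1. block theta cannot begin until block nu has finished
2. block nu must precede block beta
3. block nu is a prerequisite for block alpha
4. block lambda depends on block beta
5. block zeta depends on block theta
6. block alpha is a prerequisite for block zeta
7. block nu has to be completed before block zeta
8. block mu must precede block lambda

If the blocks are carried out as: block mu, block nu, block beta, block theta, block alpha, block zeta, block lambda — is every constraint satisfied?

Every stated constraint is respected: block mu sits at position 1, ahead of block lambda at position 7, and each of the other listed pairs likewise has the predecessor earlier in the sequence.

Yes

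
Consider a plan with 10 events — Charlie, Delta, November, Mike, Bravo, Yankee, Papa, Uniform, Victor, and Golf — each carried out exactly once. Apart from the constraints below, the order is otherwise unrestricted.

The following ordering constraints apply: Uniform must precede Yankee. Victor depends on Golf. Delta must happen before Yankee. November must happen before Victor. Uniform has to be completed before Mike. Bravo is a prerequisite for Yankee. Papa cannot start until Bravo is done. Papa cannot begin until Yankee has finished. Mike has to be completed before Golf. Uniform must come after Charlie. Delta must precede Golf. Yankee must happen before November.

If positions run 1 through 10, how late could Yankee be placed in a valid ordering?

The events that are forced after Yankee, directly or by a chain of constraints, are November, Papa, Victor. That's 3 events.
With 3 mandatory successors out of 10 events total, the latest slot for Yankee is 10−3 = 7, and it's reachable by doing all non-successors before Yankee.

7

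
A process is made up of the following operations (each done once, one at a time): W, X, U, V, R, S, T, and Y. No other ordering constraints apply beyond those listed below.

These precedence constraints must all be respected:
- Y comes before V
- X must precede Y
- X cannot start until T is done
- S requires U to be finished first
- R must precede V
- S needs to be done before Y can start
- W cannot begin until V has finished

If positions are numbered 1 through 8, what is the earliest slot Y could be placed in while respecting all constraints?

Working backwards through the constraints from Y, its full set of required predecessors is X, U, S, T — 4 of them.
So at minimum 4 operations come before Y, putting Y no earlier than position 5. That position is achievable by scheduling exactly those predecessors first.

5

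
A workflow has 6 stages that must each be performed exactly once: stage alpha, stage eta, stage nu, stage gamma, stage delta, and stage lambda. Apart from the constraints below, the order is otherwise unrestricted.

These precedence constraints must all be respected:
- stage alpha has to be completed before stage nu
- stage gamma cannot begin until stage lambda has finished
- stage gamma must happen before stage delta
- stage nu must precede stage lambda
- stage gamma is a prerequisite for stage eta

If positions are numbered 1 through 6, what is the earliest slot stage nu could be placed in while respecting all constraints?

2

Working backwards through the constraints from stage nu, its only required predecessor is stage alpha.
With 1 mandatory predecessor, the earliest stage nu can sit is position 1+1 = 2, and placing just that one first achieves it.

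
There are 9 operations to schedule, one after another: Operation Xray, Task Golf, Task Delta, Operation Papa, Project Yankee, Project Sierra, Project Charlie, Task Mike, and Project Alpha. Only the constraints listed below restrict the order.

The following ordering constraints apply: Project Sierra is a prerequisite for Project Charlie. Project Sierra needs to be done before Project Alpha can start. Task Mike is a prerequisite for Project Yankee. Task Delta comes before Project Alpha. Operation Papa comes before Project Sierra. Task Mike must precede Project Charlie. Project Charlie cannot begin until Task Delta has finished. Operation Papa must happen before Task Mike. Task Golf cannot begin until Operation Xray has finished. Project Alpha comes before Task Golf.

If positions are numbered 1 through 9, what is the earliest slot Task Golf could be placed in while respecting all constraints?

6

Every operation that must precede Task Golf has to come before it. Tracing all chains that end at Task Golf, those operations are: Operation Xray, Task Delta, Operation Papa, Project Sierra, Project Alpha — 5 in total.
So at minimum 5 operations come before Task Golf, putting Task Golf no earlier than position 6. That position is achievable by scheduling exactly those predecessors first.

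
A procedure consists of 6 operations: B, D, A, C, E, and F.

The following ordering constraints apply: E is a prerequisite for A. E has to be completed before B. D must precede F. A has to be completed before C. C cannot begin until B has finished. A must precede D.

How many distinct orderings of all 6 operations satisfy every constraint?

Only E has no prerequisites, so it must go first.
Systematically extending each partial ordering one operation at a time and counting, there are 9 complete orderings.

9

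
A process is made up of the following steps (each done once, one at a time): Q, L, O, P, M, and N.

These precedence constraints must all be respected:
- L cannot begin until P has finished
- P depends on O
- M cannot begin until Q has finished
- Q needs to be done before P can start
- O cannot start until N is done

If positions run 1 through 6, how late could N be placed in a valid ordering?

The steps that are forced after N, directly or by a chain of constraints, are L, O, P. That's 3 steps.
So at least 3 steps follow N, putting N no later than position 3. That position is achievable by scheduling everything else first.

3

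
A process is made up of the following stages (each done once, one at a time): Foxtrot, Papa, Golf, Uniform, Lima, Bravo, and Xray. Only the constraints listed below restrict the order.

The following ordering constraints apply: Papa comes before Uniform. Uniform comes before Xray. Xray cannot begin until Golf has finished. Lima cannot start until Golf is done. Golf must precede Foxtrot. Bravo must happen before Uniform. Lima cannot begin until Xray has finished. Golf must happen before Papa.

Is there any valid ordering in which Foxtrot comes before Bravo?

Nothing in the constraints forces Bravo before Foxtrot — there is no chain from Bravo to Foxtrot.
So a valid ordering placing Foxtrot earlier than Bravo exists.

Yes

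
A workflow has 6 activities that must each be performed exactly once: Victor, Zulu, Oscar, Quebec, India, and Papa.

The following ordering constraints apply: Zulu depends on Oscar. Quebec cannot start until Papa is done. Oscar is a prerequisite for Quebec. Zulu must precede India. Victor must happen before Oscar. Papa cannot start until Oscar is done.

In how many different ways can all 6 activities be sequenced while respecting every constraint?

6

Victor is the only activity with nothing required before it, so every ordering starts there.
Systematically extending each partial ordering one activity at a time and counting, there are 6 complete orderings.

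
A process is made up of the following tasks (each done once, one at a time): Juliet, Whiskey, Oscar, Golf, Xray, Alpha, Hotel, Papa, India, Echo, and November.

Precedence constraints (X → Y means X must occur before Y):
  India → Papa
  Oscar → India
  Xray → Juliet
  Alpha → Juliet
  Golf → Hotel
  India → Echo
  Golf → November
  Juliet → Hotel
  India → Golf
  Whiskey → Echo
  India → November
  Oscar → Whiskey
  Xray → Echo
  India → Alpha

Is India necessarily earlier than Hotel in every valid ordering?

Yes

There is a constraint chain India → Golf → Hotel.
That forces India before Hotel in every valid schedule.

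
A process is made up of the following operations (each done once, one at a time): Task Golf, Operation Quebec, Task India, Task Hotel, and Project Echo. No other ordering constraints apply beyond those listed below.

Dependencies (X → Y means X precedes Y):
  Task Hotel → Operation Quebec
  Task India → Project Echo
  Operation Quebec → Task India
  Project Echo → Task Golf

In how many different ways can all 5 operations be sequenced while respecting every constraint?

1

Task Hotel is the only operation with nothing required before it, so every ordering starts there.
Every operation is then forced in turn, so only 1 complete ordering is consistent with the constraints.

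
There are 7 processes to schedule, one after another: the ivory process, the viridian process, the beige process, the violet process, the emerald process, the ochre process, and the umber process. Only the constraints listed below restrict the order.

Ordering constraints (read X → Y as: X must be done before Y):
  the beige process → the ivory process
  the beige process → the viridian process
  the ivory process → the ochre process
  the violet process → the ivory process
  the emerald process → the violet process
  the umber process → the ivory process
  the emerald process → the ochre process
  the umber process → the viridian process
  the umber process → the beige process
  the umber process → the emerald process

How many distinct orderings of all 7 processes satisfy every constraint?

12

The umber process is the only process with nothing required before it, so every ordering starts there.
Counting all ways to extend the partial order to a total order gives 12.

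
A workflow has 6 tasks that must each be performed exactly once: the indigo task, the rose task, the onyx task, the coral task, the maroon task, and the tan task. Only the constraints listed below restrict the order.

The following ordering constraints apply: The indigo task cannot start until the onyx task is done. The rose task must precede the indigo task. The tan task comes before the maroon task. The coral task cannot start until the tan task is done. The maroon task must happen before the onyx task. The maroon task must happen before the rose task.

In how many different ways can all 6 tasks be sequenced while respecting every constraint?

The tan task is the only task with nothing required before it, so every ordering starts there.
Systematically extending each partial ordering one task at a time and counting, there are 10 complete orderings.

10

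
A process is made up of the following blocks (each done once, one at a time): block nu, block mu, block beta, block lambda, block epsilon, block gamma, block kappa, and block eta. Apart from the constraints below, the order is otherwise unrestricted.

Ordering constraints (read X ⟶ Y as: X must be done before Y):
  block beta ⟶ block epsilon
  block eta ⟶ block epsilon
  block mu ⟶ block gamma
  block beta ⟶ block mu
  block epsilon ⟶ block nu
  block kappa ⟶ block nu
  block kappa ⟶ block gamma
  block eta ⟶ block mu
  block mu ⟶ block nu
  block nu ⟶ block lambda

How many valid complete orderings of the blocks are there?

The blocks with no prerequisites are block beta, block kappa, block eta; any of them can be placed first.
Counting all ways to extend the partial order to a total order gives 68.

68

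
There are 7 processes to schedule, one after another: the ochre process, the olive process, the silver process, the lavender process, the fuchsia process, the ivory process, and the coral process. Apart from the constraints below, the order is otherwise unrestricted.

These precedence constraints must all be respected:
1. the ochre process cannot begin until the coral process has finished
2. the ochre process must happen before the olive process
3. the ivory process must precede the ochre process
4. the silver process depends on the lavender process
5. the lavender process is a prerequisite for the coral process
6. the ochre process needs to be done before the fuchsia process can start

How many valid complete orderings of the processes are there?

2 processes have no prerequisites (the lavender process, the ivory process), so any of them could come first.
Systematically extending each partial ordering one process at a time and counting, there are 34 complete orderings.

34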